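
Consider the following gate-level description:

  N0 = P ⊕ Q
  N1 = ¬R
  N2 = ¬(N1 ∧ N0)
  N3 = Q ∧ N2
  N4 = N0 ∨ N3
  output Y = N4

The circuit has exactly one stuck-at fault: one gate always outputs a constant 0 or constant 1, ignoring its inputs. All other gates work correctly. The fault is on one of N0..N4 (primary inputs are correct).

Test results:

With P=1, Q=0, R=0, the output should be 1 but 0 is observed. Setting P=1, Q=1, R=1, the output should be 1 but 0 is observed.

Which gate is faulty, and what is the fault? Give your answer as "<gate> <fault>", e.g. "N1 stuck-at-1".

N4 stuck-at-0

Fault-free values for test 1 (P=1, Q=0, R=0): N0=1, N1=1, N2=0, N3=0, N4=1, giving Y=1. Observed 0.
Test 1: faults giving observed 0 are {N0 stuck-at-0, N4 stuck-at-0}.
Test 2 (P=1, Q=1, R=1): fault-free N0=0, N1=0, N2=1, N3=1, N4=1 → 1; observed 0. Eliminates N0 stuck-at-0.
Only N4 stuck-at-0 is consistent with every test.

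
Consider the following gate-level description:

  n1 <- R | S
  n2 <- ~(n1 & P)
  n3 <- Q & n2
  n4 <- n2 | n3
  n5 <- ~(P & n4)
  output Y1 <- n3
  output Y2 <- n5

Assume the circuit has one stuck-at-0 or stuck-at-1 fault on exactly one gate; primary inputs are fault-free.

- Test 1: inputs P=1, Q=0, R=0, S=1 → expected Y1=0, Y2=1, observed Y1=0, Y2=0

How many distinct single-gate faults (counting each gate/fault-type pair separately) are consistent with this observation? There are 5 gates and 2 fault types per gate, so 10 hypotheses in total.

4

Fault-free: n1=1, n2=0, n3=0, n4=0, n5=1 → Y1=0, Y2=1. Observed Y1=0, Y2=0.
  n1 stuck-at-0: output Y1=0, Y2=0 ✓
  n1 stuck-at-1: output Y1=0, Y2=1 ✗
  n2 stuck-at-0: output Y1=0, Y2=1 ✗
  n2 stuck-at-1: output Y1=0, Y2=0 ✓
  n3 stuck-at-0: output Y1=0, Y2=1 ✗
  n3 stuck-at-1: output Y1=1, Y2=0 ✗
  n4 stuck-at-0: output Y1=0, Y2=1 ✗
  n4 stuck-at-1: output Y1=0, Y2=0 ✓
  n5 stuck-at-0: output Y1=0, Y2=0 ✓
  n5 stuck-at-1: output Y1=0, Y2=1 ✗
Consistent faults: {n1 stuck-at-0, n2 stuck-at-1, n4 stuck-at-1, n5 stuck-at-0} — 4 in all.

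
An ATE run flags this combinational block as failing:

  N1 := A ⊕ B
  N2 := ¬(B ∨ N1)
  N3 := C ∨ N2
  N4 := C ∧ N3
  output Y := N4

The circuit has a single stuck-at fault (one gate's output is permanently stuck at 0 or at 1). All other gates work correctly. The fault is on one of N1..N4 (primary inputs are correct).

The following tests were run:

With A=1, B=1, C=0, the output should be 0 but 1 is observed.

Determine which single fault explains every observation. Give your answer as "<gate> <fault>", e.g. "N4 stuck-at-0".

N4 stuck-at-1

Fault-free values for test 1 (A=1, B=1, C=0): N1=0, N2=0, N3=0, N4=0, giving Y=0. Observed 1.
Test 1: faults giving observed 1 are {N4 stuck-at-1}.
Only N4 stuck-at-1 is consistent with every test.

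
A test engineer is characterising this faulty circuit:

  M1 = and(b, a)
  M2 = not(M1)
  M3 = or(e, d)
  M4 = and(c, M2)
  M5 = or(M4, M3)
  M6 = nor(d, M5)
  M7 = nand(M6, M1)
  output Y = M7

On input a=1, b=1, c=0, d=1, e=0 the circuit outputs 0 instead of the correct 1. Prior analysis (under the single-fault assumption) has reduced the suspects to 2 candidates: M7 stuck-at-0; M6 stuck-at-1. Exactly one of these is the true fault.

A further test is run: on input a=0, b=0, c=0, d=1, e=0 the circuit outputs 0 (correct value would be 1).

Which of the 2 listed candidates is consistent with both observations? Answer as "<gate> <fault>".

Evaluate each candidate on input a=0, b=0, c=0, d=1, e=0:
  M7 stuck-at-0: M1=0, M2=1, M3=1, M4=0, M5=1, M6=0, M7=0 [stuck-at-0] → 0 — matches
  M6 stuck-at-1: M1=0, M2=1, M3=1, M4=0, M5=1, M6=1 [stuck-at-1], M7=1 → 1 — eliminated
Only M7 stuck-at-0 reproduces the observed 0.

M7 stuck-at-0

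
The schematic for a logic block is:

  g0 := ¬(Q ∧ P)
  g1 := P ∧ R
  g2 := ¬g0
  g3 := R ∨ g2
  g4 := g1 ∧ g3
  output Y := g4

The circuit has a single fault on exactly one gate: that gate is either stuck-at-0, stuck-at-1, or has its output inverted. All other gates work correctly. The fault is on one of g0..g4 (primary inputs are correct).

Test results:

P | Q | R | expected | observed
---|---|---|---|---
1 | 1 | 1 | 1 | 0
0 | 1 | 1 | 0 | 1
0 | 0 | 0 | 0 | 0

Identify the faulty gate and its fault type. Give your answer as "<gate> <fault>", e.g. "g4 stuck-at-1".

Fault-free values for test 1 (P=1, Q=1, R=1): g0=0, g1=1, g2=1, g3=1, g4=1, giving Y=1. Observed 0.
Test 1: faults giving observed 0 are {g1 stuck-at-0, g1 inverted output, g3 stuck-at-0, g3 inverted output, g4 stuck-at-0, g4 inverted output}.
Test 2 (P=0, Q=1, R=1): fault-free g0=1, g1=0, g2=0, g3=1, g4=0 → 0; observed 1. Eliminates g1 stuck-at-0, g3 stuck-at-0, g3 inverted output, g4 stuck-at-0.
Test 3 (P=0, Q=0, R=0): fault-free g0=1, g1=0, g2=0, g3=0, g4=0 → 0; observed 0. Eliminates g4 inverted output.
Only g1 inverted output is consistent with every test.

g1 inverted output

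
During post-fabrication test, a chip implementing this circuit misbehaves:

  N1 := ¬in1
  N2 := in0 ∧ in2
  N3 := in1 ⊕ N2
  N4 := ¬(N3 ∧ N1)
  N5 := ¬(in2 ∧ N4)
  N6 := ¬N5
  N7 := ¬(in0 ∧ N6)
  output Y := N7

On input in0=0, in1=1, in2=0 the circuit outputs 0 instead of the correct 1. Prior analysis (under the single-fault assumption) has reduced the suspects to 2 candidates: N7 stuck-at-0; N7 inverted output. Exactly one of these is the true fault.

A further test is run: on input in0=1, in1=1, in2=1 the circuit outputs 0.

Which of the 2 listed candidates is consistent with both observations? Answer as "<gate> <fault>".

Evaluate each candidate on input in0=1, in1=1, in2=1:
  N7 stuck-at-0: N1=0, N2=1, N3=0, N4=1, N5=0, N6=1, N7=0 [stuck-at-0] → 0 — matches
  N7 inverted output: N1=0, N2=1, N3=0, N4=1, N5=0, N6=1, N7=1 [inverted output] → 1 — eliminated
Only N7 stuck-at-0 reproduces the observed 0.

N7 stuck-at-0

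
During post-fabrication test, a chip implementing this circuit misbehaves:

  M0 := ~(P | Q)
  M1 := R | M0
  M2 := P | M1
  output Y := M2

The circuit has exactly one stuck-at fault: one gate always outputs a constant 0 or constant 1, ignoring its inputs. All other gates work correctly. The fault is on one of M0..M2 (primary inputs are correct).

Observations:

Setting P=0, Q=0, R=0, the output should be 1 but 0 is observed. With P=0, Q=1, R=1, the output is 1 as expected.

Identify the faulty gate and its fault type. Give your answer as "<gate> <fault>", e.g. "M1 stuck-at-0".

M0 stuck-at-0

Fault-free values for test 1 (P=0, Q=0, R=0): M0=1, M1=1, M2=1, giving Y=1. Observed 0.
Test 1: faults giving observed 0 are {M0 stuck-at-0, M1 stuck-at-0, M2 stuck-at-0}.
Test 2 (P=0, Q=1, R=1): fault-free M0=0, M1=1, M2=1 → 1; observed 1. Eliminates M1 stuck-at-0, M2 stuck-at-0.
Only M0 stuck-at-0 is consistent with every test.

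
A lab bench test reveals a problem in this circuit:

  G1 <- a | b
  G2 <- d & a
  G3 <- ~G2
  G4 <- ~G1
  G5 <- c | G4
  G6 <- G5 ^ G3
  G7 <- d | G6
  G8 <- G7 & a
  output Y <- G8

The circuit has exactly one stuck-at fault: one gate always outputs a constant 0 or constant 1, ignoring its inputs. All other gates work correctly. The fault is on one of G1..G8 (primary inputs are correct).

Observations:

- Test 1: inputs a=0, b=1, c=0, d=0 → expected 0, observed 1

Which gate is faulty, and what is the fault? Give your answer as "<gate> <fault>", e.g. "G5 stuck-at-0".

Fault-free values for test 1 (a=0, b=1, c=0, d=0): G1=1, G2=0, G3=1, G4=0, G5=0, G6=1, G7=1, G8=0, giving Y=0. Observed 1.
Test 1: faults giving observed 1 are {G8 stuck-at-1}.
Only G8 stuck-at-1 is consistent with every test.

G8 stuck-at-1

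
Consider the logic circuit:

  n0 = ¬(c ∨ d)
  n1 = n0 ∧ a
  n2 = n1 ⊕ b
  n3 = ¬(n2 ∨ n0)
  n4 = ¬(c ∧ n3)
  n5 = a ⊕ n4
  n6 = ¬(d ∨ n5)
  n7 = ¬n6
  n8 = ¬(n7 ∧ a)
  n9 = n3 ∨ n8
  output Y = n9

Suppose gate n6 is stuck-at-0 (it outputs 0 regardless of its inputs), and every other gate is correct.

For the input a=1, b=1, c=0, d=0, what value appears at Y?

Propagate with n6 forced: n0=1, n1=1, n2=0, n3=0, n4=1, n5=0, n6=0 [stuck-at-0], n7=1, n8=0, n9=0.
So Y = 0. (Without the fault it would be 1.)

0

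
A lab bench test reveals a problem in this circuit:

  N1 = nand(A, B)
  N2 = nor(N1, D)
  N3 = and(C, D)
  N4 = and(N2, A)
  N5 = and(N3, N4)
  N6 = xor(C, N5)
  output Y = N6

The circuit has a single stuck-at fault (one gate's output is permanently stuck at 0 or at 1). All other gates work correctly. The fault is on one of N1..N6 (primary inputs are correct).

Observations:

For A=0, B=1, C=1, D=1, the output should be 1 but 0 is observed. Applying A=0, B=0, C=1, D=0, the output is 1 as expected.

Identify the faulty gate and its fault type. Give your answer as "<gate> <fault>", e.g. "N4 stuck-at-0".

Fault-free values for test 1 (A=0, B=1, C=1, D=1): N1=1, N2=0, N3=1, N4=0, N5=0, N6=1, giving Y=1. Observed 0.
Test 1: faults giving observed 0 are {N4 stuck-at-1, N5 stuck-at-1, N6 stuck-at-0}.
Test 2 (A=0, B=0, C=1, D=0): fault-free N1=1, N2=0, N3=0, N4=0, N5=0, N6=1 → 1; observed 1. Eliminates N5 stuck-at-1, N6 stuck-at-0.
Only N4 stuck-at-1 is consistent with every test.

N4 stuck-at-1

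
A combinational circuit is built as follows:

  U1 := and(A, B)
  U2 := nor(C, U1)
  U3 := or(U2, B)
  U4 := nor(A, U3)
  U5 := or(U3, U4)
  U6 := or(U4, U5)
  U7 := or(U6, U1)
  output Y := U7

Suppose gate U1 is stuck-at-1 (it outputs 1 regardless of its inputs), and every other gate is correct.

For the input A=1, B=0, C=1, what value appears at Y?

Propagate with U1 forced: U1=1 [stuck-at-1], U2=0, U3=0, U4=0, U5=0, U6=0, U7=1.
So Y = 1. (Without the fault it would be 0.)

1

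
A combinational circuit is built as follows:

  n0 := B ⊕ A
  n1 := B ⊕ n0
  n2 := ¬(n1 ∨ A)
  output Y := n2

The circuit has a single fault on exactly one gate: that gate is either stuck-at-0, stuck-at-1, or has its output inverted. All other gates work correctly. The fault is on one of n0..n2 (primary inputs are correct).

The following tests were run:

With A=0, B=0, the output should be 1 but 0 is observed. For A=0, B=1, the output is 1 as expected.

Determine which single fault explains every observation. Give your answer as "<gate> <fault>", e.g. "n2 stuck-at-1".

n0 stuck-at-1

Fault-free values for test 1 (A=0, B=0): n0=0, n1=0, n2=1, giving Y=1. Observed 0.
Test 1: faults giving observed 0 are {n0 stuck-at-1, n0 inverted output, n1 stuck-at-1, n1 inverted output, n2 stuck-at-0, n2 inverted output}.
Test 2 (A=0, B=1): fault-free n0=1, n1=0, n2=1 → 1; observed 1. Eliminates n0 inverted output, n1 stuck-at-1, n1 inverted output, n2 stuck-at-0, n2 inverted output.
Only n0 stuck-at-1 is consistent with every test.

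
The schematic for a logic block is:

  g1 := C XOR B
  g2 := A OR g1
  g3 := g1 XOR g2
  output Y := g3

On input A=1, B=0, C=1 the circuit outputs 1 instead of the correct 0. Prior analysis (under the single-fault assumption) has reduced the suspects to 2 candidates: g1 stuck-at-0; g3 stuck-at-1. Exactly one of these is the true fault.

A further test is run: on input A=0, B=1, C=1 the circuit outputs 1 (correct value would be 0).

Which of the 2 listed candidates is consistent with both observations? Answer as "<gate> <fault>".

g3 stuck-at-1

Evaluate each candidate on input A=0, B=1, C=1:
  g1 stuck-at-0: g1=0 [stuck-at-0], g2=0, g3=0 → 0 — eliminated
  g3 stuck-at-1: g1=0, g2=0, g3=1 [stuck-at-1] → 1 — matches
Only g3 stuck-at-1 reproduces the observed 1.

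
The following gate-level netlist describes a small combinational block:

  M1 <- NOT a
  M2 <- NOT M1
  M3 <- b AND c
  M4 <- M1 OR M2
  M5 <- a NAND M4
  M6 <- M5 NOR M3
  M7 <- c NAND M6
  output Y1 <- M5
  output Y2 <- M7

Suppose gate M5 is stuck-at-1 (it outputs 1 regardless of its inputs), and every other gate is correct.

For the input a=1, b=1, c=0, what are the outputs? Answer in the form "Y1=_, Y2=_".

Propagate with M5 forced: M1=0, M2=1, M3=0, M4=1, M5=1 [stuck-at-1], M6=0, M7=1.
So the outputs are Y1=1, Y2=1. (Without the fault they would be Y1=0, Y2=1.)

Y1=1, Y2=1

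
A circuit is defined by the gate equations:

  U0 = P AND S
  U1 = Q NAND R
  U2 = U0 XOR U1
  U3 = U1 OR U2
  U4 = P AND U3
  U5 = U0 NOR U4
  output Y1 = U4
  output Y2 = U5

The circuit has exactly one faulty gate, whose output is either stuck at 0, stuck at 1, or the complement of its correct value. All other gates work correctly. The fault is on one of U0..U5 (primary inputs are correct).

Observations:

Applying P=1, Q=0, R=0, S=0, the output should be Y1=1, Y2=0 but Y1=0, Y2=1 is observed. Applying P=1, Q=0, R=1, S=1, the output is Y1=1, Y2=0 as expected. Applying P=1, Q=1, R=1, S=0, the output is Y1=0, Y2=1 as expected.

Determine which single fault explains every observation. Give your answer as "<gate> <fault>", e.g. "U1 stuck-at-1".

Fault-free values for test 1 (P=1, Q=0, R=0, S=0): U0=0, U1=1, U2=1, U3=1, U4=1, U5=0, giving Y1=1, Y2=0. Observed Y1=0, Y2=1.
Test 1: faults giving observed Y1=0, Y2=1 are {U1 stuck-at-0, U1 inverted output, U3 stuck-at-0, U3 inverted output, U4 stuck-at-0, U4 inverted output}.
Test 2 (P=1, Q=0, R=1, S=1): fault-free U0=1, U1=1, U2=0, U3=1, U4=1, U5=0 → Y1=1, Y2=0; observed Y1=1, Y2=0. Eliminates U3 stuck-at-0, U3 inverted output, U4 stuck-at-0, U4 inverted output.
Test 3 (P=1, Q=1, R=1, S=0): fault-free U0=0, U1=0, U2=0, U3=0, U4=0, U5=1 → Y1=0, Y2=1; observed Y1=0, Y2=1. Eliminates U1 inverted output.
Only U1 stuck-at-0 is consistent with every test.

U1 stuck-at-0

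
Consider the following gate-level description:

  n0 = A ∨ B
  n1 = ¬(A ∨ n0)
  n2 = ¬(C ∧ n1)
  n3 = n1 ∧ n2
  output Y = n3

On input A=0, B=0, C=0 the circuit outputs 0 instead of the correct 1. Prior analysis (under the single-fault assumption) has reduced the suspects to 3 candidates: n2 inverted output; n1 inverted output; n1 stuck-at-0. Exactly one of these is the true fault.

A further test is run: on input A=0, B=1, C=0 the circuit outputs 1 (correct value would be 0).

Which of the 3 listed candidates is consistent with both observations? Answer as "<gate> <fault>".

n1 inverted output

Evaluate each candidate on input A=0, B=1, C=0:
  n2 inverted output: n0=1, n1=0, n2=0 [inverted output], n3=0 → 0 — eliminated
  n1 inverted output: n0=1, n1=1 [inverted output], n2=1, n3=1 → 1 — matches
  n1 stuck-at-0: n0=1, n1=0 [stuck-at-0], n2=1, n3=0 → 0 — eliminated
Only n1 inverted output reproduces the observed 1.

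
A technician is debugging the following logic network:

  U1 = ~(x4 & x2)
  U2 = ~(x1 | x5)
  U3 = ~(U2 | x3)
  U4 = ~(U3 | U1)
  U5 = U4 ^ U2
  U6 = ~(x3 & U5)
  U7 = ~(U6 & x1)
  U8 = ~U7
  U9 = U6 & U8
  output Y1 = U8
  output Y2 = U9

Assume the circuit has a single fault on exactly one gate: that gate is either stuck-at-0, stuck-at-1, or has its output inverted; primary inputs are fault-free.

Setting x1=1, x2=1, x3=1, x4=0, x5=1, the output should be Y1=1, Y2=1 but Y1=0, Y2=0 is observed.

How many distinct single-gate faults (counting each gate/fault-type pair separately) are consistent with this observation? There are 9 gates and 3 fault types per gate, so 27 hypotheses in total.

Fault-free: U1=1, U2=0, U3=0, U4=0, U5=0, U6=1, U7=0, U8=1, U9=1 → Y1=1, Y2=1. Observed Y1=0, Y2=0.
  U1: stuck-at-0, inverted output ✓; others ✗
  U2: stuck-at-1, inverted output ✓; others ✗
  U3: none of the 3 fault types match ✗
  U4: stuck-at-1, inverted output ✓; others ✗
  U5: stuck-at-1, inverted output ✓; others ✗
  U6: stuck-at-0, inverted output ✓; others ✗
  U7: stuck-at-1, inverted output ✓; others ✗
  U8: stuck-at-0, inverted output ✓; others ✗
  U9: none of the 3 fault types match ✗
Consistent faults: {U1 stuck-at-0, U1 inverted output, U2 stuck-at-1, U2 inverted output, U4 stuck-at-1, U4 inverted output, U5 stuck-at-1, U5 inverted output, U6 stuck-at-0, U6 inverted output, U7 stuck-at-1, U7 inverted output, U8 stuck-at-0, U8 inverted output} — 14 in all.

14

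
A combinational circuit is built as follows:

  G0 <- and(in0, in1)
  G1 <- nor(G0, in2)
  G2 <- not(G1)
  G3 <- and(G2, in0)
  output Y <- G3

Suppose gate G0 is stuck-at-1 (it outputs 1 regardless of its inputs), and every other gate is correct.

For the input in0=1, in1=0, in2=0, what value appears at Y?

1

Propagate with G0 forced: G0=1 [stuck-at-1], G1=0, G2=1, G3=1.
So Y = 1. (Without the fault it would be 0.)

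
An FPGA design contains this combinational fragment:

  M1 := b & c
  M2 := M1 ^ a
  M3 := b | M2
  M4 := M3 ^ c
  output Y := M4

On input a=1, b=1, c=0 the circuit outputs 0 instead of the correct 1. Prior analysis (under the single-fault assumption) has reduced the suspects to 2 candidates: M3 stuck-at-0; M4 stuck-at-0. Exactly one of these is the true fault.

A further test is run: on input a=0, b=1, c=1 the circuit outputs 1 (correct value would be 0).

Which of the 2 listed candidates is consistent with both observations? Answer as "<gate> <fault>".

M3 stuck-at-0

Evaluate each candidate on input a=0, b=1, c=1:
  M3 stuck-at-0: M1=1, M2=1, M3=0 [stuck-at-0], M4=1 → 1 — matches
  M4 stuck-at-0: M1=1, M2=1, M3=1, M4=0 [stuck-at-0] → 0 — eliminated
Only M3 stuck-at-0 reproduces the observed 1.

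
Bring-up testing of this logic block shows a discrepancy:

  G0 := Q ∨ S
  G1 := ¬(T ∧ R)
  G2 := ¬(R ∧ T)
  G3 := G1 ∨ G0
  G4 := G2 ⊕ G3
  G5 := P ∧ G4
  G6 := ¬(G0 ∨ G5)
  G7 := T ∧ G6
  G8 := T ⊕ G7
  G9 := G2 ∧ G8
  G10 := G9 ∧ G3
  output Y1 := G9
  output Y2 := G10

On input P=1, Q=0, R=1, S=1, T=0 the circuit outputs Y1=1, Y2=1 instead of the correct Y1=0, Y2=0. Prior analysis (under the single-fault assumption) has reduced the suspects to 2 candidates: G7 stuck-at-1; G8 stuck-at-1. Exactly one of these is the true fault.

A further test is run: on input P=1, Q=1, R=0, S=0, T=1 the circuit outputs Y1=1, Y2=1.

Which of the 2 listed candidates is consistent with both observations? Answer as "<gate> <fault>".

Evaluate each candidate on input P=1, Q=1, R=0, S=0, T=1:
  G7 stuck-at-1: G0=1, G1=1, G2=1, G3=1, G4=0, G5=0, G6=0, G7=1 [stuck-at-1], G8=0, G9=0, G10=0 → Y1=0, Y2=0 — eliminated
  G8 stuck-at-1: G0=1, G1=1, G2=1, G3=1, G4=0, G5=0, G6=0, G7=0, G8=1 [stuck-at-1], G9=1, G10=1 → Y1=1, Y2=1 — matches
Only G8 stuck-at-1 reproduces the observed Y1=1, Y2=1.

G8 stuck-at-1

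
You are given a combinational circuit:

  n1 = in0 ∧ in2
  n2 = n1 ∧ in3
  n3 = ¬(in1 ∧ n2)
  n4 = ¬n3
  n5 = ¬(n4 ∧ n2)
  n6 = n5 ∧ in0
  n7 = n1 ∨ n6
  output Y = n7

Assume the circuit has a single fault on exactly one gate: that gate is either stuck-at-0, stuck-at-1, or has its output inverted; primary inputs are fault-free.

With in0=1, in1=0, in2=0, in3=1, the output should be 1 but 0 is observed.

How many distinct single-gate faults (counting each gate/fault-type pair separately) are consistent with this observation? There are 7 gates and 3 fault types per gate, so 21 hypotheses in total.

6

Fault-free: n1=0, n2=0, n3=1, n4=0, n5=1, n6=1, n7=1 → 1. Observed 0.
  n1: none of the 3 fault types match ✗
  n2: none of the 3 fault types match ✗
  n3: none of the 3 fault types match ✗
  n4: none of the 3 fault types match ✗
  n5: stuck-at-0, inverted output ✓; others ✗
  n6: stuck-at-0, inverted output ✓; others ✗
  n7: stuck-at-0, inverted output ✓; others ✗
Consistent faults: {n5 stuck-at-0, n5 inverted output, n6 stuck-at-0, n6 inverted output, n7 stuck-at-0, n7 inverted output} — 6 in all.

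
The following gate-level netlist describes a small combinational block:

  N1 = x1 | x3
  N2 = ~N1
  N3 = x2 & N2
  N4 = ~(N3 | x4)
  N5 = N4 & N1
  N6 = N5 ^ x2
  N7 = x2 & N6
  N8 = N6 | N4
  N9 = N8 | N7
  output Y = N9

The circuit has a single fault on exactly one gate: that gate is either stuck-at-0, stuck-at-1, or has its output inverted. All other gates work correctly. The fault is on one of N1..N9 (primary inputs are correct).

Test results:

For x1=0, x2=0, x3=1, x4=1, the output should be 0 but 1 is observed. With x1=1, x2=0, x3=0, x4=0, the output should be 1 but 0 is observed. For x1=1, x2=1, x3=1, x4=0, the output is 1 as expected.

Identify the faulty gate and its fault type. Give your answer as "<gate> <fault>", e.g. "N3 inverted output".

Fault-free values for test 1 (x1=0, x2=0, x3=1, x4=1): N1=1, N2=0, N3=0, N4=0, N5=0, N6=0, N7=0, N8=0, N9=0, giving Y=0. Observed 1.
Test 1: faults giving observed 1 are {N4 stuck-at-1, N4 inverted output, N5 stuck-at-1, N5 inverted output, N6 stuck-at-1, N6 inverted output, N7 stuck-at-1, N7 inverted output, N8 stuck-at-1, N8 inverted output, N9 stuck-at-1, N9 inverted output}.
Test 2 (x1=1, x2=0, x3=0, x4=0): fault-free N1=1, N2=0, N3=0, N4=1, N5=1, N6=1, N7=0, N8=1, N9=1 → 1; observed 0. Eliminates N4 stuck-at-1, N5 stuck-at-1, N5 inverted output, N6 stuck-at-1, N6 inverted output, N7 stuck-at-1, N7 inverted output, N8 stuck-at-1, N9 stuck-at-1.
Test 3 (x1=1, x2=1, x3=1, x4=0): fault-free N1=1, N2=0, N3=0, N4=1, N5=1, N6=0, N7=0, N8=1, N9=1 → 1; observed 1. Eliminates N8 inverted output, N9 inverted output.
Only N4 inverted output is consistent with every test.

N4 inverted output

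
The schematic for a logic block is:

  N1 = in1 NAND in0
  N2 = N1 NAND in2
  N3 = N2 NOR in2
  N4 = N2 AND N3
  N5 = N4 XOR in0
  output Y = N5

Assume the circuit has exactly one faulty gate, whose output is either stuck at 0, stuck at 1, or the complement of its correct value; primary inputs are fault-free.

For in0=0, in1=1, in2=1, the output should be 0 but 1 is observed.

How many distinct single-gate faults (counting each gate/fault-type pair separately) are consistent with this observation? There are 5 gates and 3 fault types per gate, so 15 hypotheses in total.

Fault-free: N1=1, N2=0, N3=0, N4=0, N5=0 → 0. Observed 1.
  N1: none of the 3 fault types match ✗
  N2: none of the 3 fault types match ✗
  N3: none of the 3 fault types match ✗
  N4: stuck-at-1, inverted output ✓; others ✗
  N5: stuck-at-1, inverted output ✓; others ✗
Consistent faults: {N4 stuck-at-1, N4 inverted output, N5 stuck-at-1, N5 inverted output} — 4 in all.

4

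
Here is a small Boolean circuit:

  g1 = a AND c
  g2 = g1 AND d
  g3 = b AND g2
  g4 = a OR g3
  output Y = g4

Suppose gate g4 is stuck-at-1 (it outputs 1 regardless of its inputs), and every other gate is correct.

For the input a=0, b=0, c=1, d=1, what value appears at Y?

Propagate with g4 forced: g1=0, g2=0, g3=0, g4=1 [stuck-at-1].
So Y = 1. (Without the fault it would be 0.)

1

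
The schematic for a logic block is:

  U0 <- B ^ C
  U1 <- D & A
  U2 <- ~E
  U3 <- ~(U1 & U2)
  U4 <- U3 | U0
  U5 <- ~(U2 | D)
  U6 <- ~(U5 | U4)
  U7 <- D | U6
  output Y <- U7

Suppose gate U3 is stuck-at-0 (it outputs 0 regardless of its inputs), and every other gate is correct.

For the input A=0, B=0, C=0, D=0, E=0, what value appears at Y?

Propagate with U3 forced: U0=0, U1=0, U2=1, U3=0 [stuck-at-0], U4=0, U5=0, U6=1, U7=1.
So Y = 1. (Without the fault it would be 0.)

1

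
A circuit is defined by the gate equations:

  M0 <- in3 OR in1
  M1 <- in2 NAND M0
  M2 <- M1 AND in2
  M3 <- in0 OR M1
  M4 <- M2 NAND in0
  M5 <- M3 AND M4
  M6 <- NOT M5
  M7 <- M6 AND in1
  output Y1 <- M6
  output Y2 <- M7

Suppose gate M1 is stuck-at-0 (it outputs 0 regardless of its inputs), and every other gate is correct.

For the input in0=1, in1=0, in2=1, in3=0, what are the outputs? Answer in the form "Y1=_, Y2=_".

Y1=0, Y2=0

Propagate with M1 forced: M0=0, M1=0 [stuck-at-0], M2=0, M3=1, M4=1, M5=1, M6=0, M7=0.
So the outputs are Y1=0, Y2=0. (Without the fault they would be Y1=1, Y2=0.)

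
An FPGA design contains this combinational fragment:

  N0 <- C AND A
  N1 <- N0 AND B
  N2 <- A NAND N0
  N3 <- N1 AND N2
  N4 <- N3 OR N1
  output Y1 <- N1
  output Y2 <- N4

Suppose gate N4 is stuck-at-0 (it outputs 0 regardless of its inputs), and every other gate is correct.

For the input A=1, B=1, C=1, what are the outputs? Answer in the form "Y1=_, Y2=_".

Y1=1, Y2=0

Propagate with N4 forced: N0=1, N1=1, N2=0, N3=0, N4=0 [stuck-at-0].
So the outputs are Y1=1, Y2=0. (Without the fault they would be Y1=1, Y2=1.)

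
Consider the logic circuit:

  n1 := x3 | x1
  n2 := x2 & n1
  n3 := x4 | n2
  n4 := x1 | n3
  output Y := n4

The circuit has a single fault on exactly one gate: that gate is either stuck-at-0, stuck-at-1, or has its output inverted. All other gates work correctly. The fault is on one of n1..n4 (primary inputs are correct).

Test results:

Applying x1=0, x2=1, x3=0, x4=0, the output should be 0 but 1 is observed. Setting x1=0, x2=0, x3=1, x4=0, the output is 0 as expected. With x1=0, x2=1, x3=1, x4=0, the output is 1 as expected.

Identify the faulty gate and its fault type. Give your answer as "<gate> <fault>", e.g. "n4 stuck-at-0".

n1 stuck-at-1

Fault-free values for test 1 (x1=0, x2=1, x3=0, x4=0): n1=0, n2=0, n3=0, n4=0, giving Y=0. Observed 1.
Test 1: faults giving observed 1 are {n1 stuck-at-1, n1 inverted output, n2 stuck-at-1, n2 inverted output, n3 stuck-at-1, n3 inverted output, n4 stuck-at-1, n4 inverted output}.
Test 2 (x1=0, x2=0, x3=1, x4=0): fault-free n1=1, n2=0, n3=0, n4=0 → 0; observed 0. Eliminates n2 stuck-at-1, n2 inverted output, n3 stuck-at-1, n3 inverted output, n4 stuck-at-1, n4 inverted output.
Test 3 (x1=0, x2=1, x3=1, x4=0): fault-free n1=1, n2=1, n3=1, n4=1 → 1; observed 1. Eliminates n1 inverted output.
Only n1 stuck-at-1 is consistent with every test.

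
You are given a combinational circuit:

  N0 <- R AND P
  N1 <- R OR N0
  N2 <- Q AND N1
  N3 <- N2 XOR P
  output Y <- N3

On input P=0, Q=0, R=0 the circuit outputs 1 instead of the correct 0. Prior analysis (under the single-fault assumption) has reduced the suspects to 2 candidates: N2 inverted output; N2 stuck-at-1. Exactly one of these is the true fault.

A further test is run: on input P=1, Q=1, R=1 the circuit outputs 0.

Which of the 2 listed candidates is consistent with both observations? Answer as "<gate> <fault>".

Evaluate each candidate on input P=1, Q=1, R=1:
  N2 inverted output: N0=1, N1=1, N2=0 [inverted output], N3=1 → 1 — eliminated
  N2 stuck-at-1: N0=1, N1=1, N2=1 [stuck-at-1], N3=0 → 0 — matches
Only N2 stuck-at-1 reproduces the observed 0.

N2 stuck-at-1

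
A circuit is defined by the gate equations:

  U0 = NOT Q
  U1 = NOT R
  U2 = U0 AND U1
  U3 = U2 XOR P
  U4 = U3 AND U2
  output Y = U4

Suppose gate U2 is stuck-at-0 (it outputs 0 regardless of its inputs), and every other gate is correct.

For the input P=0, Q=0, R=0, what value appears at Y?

Propagate with U2 forced: U0=1, U1=1, U2=0 [stuck-at-0], U3=0, U4=0.
So Y = 0. (Without the fault it would be 1.)

0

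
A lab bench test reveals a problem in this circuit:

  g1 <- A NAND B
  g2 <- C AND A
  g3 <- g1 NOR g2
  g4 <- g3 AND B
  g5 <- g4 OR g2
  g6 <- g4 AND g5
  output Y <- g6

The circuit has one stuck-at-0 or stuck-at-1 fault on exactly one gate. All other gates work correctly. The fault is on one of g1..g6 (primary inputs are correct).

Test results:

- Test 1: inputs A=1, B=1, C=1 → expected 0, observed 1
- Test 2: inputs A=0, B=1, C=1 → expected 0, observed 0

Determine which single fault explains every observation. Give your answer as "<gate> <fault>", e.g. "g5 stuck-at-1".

Fault-free values for test 1 (A=1, B=1, C=1): g1=0, g2=1, g3=0, g4=0, g5=1, g6=0, giving Y=0. Observed 1.
Test 1: faults giving observed 1 are {g2 stuck-at-0, g3 stuck-at-1, g4 stuck-at-1, g6 stuck-at-1}.
Test 2 (A=0, B=1, C=1): fault-free g1=1, g2=0, g3=0, g4=0, g5=0, g6=0 → 0; observed 0. Eliminates g3 stuck-at-1, g4 stuck-at-1, g6 stuck-at-1.
Only g2 stuck-at-0 is consistent with every test.

g2 stuck-at-0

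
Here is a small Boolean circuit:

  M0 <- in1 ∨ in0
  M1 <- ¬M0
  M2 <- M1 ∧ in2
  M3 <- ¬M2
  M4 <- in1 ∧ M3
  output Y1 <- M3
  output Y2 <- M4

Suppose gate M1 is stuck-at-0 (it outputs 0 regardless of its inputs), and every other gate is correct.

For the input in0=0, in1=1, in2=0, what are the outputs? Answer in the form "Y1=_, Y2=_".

Propagate with M1 forced: M0=1, M1=0 [stuck-at-0], M2=0, M3=1, M4=1.
So the outputs are Y1=1, Y2=1. (Same as the fault-free value — the fault is masked on this input.)

Y1=1, Y2=1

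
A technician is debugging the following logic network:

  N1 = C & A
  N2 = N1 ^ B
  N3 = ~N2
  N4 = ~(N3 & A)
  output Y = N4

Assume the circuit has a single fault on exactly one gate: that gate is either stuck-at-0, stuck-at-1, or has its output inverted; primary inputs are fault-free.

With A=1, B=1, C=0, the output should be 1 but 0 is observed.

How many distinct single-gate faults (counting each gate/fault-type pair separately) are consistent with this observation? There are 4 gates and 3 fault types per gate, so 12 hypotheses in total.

8

Fault-free: N1=0, N2=1, N3=0, N4=1 → 1. Observed 0.
  N1 stuck-at-0: output 1 ✗
  N1 stuck-at-1: output 0 ✓
  N1 inverted output: output 0 ✓
  N2 stuck-at-0: output 0 ✓
  N2 stuck-at-1: output 1 ✗
  N2 inverted output: output 0 ✓
  N3 stuck-at-0: output 1 ✗
  N3 stuck-at-1: output 0 ✓
  N3 inverted output: output 0 ✓
  N4 stuck-at-0: output 0 ✓
  N4 stuck-at-1: output 1 ✗
  N4 inverted output: output 0 ✓
Consistent faults: {N1 stuck-at-1, N1 inverted output, N2 stuck-at-0, N2 inverted output, N3 stuck-at-1, N3 inverted output, N4 stuck-at-0, N4 inverted output} — 8 in all.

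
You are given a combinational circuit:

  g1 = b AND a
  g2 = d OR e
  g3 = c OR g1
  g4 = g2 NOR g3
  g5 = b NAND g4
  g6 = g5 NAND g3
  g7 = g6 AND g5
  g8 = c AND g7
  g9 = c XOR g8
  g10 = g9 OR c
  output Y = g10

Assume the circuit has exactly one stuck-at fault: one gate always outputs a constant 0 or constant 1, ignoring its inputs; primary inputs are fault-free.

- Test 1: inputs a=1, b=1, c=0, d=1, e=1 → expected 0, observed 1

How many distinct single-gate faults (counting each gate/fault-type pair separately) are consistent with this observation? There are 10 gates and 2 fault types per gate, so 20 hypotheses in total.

3

Fault-free: g1=1, g2=1, g3=1, g4=0, g5=1, g6=0, g7=0, g8=0, g9=0, g10=0 → 0. Observed 1.
  g1: none of the 2 fault types match ✗
  g2: none of the 2 fault types match ✗
  g3: none of the 2 fault types match ✗
  g4: none of the 2 fault types match ✗
  g5: none of the 2 fault types match ✗
  g6: none of the 2 fault types match ✗
  g7: none of the 2 fault types match ✗
  g8: stuck-at-1 ✓; others ✗
  g9: stuck-at-1 ✓; others ✗
  g10: stuck-at-1 ✓; others ✗
Consistent faults: {g8 stuck-at-1, g9 stuck-at-1, g10 stuck-at-1} — 3 in all.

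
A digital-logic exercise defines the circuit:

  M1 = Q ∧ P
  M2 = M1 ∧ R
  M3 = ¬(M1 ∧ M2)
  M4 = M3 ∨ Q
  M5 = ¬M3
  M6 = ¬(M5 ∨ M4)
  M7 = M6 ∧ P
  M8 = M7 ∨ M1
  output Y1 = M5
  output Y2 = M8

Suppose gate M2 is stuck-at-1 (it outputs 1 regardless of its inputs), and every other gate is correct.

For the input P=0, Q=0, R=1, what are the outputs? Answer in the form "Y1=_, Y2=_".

Propagate with M2 forced: M1=0, M2=1 [stuck-at-1], M3=1, M4=1, M5=0, M6=0, M7=0, M8=0.
So the outputs are Y1=0, Y2=0. (Same as the fault-free value — the fault is masked on this input.)

Y1=0, Y2=0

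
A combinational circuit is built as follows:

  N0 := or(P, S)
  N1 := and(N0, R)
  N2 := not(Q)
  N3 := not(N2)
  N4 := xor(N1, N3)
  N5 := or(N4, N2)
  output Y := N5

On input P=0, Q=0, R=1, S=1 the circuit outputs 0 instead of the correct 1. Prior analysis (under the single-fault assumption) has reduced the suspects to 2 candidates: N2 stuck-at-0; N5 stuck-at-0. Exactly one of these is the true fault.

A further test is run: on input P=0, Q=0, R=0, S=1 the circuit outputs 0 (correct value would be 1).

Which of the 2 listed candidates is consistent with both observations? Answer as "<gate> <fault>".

Evaluate each candidate on input P=0, Q=0, R=0, S=1:
  N2 stuck-at-0: N0=1, N1=0, N2=0 [stuck-at-0], N3=1, N4=1, N5=1 → 1 — eliminated
  N5 stuck-at-0: N0=1, N1=0, N2=1, N3=0, N4=0, N5=0 [stuck-at-0] → 0 — matches
Only N5 stuck-at-0 reproduces the observed 0.

N5 stuck-at-0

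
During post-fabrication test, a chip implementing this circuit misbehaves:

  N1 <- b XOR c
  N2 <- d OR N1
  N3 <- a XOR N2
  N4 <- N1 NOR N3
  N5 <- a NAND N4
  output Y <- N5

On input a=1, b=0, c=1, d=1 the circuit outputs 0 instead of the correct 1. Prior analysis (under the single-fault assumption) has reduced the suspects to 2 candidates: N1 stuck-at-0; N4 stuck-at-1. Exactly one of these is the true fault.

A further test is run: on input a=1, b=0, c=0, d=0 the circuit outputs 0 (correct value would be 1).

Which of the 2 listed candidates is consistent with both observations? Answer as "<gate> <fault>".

Evaluate each candidate on input a=1, b=0, c=0, d=0:
  N1 stuck-at-0: N1=0 [stuck-at-0], N2=0, N3=1, N4=0, N5=1 → 1 — eliminated
  N4 stuck-at-1: N1=0, N2=0, N3=1, N4=1 [stuck-at-1], N5=0 → 0 — matches
Only N4 stuck-at-1 reproduces the observed 0.

N4 stuck-at-1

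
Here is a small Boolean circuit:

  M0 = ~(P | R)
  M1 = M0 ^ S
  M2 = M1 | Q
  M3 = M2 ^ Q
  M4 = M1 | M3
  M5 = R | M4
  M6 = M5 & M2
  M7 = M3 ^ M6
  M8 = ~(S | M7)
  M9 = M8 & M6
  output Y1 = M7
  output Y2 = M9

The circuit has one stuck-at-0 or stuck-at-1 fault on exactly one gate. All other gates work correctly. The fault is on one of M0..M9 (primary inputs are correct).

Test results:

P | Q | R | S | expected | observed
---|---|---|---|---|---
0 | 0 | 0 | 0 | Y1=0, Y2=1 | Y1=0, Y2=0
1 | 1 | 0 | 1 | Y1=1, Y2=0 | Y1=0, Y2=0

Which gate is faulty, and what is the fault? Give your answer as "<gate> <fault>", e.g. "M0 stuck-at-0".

M1 stuck-at-0

Fault-free values for test 1 (P=0, Q=0, R=0, S=0): M0=1, M1=1, M2=1, M3=1, M4=1, M5=1, M6=1, M7=0, M8=1, M9=1, giving Y1=0, Y2=1. Observed Y1=0, Y2=0.
Test 1: faults giving observed Y1=0, Y2=0 are {M0 stuck-at-0, M1 stuck-at-0, M2 stuck-at-0, M8 stuck-at-0, M9 stuck-at-0}.
Test 2 (P=1, Q=1, R=0, S=1): fault-free M0=0, M1=1, M2=1, M3=0, M4=1, M5=1, M6=1, M7=1, M8=0, M9=0 → Y1=1, Y2=0; observed Y1=0, Y2=0. Eliminates M0 stuck-at-0, M2 stuck-at-0, M8 stuck-at-0, M9 stuck-at-0.
Only M1 stuck-at-0 is consistent with every test.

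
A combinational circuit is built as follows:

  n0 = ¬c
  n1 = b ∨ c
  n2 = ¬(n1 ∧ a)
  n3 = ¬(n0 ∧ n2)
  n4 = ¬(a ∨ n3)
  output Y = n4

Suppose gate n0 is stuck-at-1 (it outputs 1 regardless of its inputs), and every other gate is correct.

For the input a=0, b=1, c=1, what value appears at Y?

1

Propagate with n0 forced: n0=1 [stuck-at-1], n1=1, n2=1, n3=0, n4=1.
So Y = 1. (Without the fault it would be 0.)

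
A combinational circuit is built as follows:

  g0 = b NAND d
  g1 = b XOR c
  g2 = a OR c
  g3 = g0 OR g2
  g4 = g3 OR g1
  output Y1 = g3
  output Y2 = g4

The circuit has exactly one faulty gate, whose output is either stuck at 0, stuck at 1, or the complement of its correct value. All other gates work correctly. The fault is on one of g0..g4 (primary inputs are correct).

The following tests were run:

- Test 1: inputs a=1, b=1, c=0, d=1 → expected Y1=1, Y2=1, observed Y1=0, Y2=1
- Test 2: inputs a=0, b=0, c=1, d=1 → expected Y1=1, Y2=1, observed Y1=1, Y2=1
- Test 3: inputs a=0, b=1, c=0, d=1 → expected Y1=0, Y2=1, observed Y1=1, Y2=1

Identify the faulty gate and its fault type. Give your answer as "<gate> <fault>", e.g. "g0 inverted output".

g2 inverted output

Fault-free values for test 1 (a=1, b=1, c=0, d=1): g0=0, g1=1, g2=1, g3=1, g4=1, giving Y1=1, Y2=1. Observed Y1=0, Y2=1.
Test 1: faults giving observed Y1=0, Y2=1 are {g2 stuck-at-0, g2 inverted output, g3 stuck-at-0, g3 inverted output}.
Test 2 (a=0, b=0, c=1, d=1): fault-free g0=1, g1=1, g2=1, g3=1, g4=1 → Y1=1, Y2=1; observed Y1=1, Y2=1. Eliminates g3 stuck-at-0, g3 inverted output.
Test 3 (a=0, b=1, c=0, d=1): fault-free g0=0, g1=1, g2=0, g3=0, g4=1 → Y1=0, Y2=1; observed Y1=1, Y2=1. Eliminates g2 stuck-at-0.
Only g2 inverted output is consistent with every test.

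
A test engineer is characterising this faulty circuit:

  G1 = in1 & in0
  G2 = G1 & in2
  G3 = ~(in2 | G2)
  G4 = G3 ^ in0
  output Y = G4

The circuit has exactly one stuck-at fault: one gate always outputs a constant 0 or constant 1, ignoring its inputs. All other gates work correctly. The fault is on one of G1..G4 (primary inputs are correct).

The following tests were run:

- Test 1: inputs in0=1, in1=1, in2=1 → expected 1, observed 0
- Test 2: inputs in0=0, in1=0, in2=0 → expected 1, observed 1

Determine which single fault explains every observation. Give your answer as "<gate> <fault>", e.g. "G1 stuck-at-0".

Fault-free values for test 1 (in0=1, in1=1, in2=1): G1=1, G2=1, G3=0, G4=1, giving Y=1. Observed 0.
Test 1: faults giving observed 0 are {G3 stuck-at-1, G4 stuck-at-0}.
Test 2 (in0=0, in1=0, in2=0): fault-free G1=0, G2=0, G3=1, G4=1 → 1; observed 1. Eliminates G4 stuck-at-0.
Only G3 stuck-at-1 is consistent with every test.

G3 stuck-at-1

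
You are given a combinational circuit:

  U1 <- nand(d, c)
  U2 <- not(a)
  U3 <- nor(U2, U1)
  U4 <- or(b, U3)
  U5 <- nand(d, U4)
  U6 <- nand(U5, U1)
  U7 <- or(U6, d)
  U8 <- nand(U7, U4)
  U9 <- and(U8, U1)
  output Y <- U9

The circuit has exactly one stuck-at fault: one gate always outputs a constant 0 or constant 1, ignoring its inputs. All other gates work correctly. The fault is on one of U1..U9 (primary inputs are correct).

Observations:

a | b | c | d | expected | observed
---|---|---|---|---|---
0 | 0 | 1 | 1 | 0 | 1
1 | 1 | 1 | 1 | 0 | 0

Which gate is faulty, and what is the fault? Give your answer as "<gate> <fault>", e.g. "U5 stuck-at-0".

U1 stuck-at-1

Fault-free values for test 1 (a=0, b=0, c=1, d=1): U1=0, U2=1, U3=0, U4=0, U5=1, U6=1, U7=1, U8=1, U9=0, giving Y=0. Observed 1.
Test 1: faults giving observed 1 are {U1 stuck-at-1, U9 stuck-at-1}.
Test 2 (a=1, b=1, c=1, d=1): fault-free U1=0, U2=0, U3=1, U4=1, U5=0, U6=1, U7=1, U8=0, U9=0 → 0; observed 0. Eliminates U9 stuck-at-1.
Only U1 stuck-at-1 is consistent with every test.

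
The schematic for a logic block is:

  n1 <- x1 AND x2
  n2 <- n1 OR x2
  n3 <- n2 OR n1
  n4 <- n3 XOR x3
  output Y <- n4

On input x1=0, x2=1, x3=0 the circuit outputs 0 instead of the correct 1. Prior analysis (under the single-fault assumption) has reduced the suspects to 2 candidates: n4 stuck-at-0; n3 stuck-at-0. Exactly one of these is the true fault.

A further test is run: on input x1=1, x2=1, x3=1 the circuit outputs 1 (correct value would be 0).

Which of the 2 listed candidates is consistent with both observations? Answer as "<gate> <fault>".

Evaluate each candidate on input x1=1, x2=1, x3=1:
  n4 stuck-at-0: n1=1, n2=1, n3=1, n4=0 [stuck-at-0] → 0 — eliminated
  n3 stuck-at-0: n1=1, n2=1, n3=0 [stuck-at-0], n4=1 → 1 — matches
Only n3 stuck-at-0 reproduces the observed 1.

n3 stuck-at-0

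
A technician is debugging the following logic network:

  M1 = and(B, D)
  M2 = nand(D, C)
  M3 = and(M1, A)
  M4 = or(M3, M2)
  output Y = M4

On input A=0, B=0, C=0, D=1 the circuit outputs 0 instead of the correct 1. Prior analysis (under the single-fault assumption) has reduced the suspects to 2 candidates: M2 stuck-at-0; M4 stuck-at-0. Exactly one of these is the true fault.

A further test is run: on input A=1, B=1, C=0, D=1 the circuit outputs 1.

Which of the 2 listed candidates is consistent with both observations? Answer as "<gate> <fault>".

Evaluate each candidate on input A=1, B=1, C=0, D=1:
  M2 stuck-at-0: M1=1, M2=0 [stuck-at-0], M3=1, M4=1 → 1 — matches
  M4 stuck-at-0: M1=1, M2=1, M3=1, M4=0 [stuck-at-0] → 0 — eliminated
Only M2 stuck-at-0 reproduces the observed 1.

M2 stuck-at-0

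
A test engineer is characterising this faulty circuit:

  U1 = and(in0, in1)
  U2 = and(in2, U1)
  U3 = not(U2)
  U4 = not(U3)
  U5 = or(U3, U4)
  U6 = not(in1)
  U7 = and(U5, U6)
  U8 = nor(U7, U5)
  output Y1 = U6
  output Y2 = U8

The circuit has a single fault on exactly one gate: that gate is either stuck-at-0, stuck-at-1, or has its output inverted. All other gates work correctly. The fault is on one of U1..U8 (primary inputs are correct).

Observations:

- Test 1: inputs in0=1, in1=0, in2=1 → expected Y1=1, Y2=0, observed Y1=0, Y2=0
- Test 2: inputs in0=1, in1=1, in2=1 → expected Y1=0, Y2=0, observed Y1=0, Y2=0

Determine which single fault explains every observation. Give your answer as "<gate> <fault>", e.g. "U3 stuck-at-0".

Fault-free values for test 1 (in0=1, in1=0, in2=1): U1=0, U2=0, U3=1, U4=0, U5=1, U6=1, U7=1, U8=0, giving Y1=1, Y2=0. Observed Y1=0, Y2=0.
Test 1: faults giving observed Y1=0, Y2=0 are {U6 stuck-at-0, U6 inverted output}.
Test 2 (in0=1, in1=1, in2=1): fault-free U1=1, U2=1, U3=0, U4=1, U5=1, U6=0, U7=0, U8=0 → Y1=0, Y2=0; observed Y1=0, Y2=0. Eliminates U6 inverted output.
Only U6 stuck-at-0 is consistent with every test.

U6 stuck-at-0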